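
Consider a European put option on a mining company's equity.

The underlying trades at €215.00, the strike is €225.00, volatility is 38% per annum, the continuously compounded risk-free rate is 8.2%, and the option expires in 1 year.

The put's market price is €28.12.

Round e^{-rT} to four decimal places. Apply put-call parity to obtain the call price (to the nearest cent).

e^(−rT) = e^(−0.082·1) = 0.9213
Put-call parity: C − P = S − K·e^(−rT) = 215 − 225·0.9213 = 215 − 207.2925 = 7.7075
C = P + (C − P) = 28.12 + (7.7075) = 35.8275

€35.83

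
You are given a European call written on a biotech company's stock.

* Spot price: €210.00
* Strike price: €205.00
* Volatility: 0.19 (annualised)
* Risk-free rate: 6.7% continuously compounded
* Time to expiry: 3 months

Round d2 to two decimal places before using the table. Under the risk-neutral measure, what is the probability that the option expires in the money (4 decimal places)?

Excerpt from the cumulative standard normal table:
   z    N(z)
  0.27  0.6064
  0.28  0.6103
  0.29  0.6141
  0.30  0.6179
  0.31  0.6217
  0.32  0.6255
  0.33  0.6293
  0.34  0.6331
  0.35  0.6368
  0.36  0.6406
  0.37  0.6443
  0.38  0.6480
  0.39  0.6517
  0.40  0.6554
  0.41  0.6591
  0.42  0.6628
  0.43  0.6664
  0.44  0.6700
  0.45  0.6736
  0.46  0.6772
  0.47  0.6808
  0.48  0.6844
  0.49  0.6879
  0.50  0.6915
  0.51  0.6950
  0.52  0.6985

σ√T = 0.19·√0.25 = 0.0950
d₁ = [ln(210/205) + (0.067 + 0.19²/2)·0.25] / 0.0950 = [0.0241 + 0.0213] / 0.0950 = 0.4775 → 0.48
d₂ = d₁ − σ√T = 0.4775 − 0.0950 = 0.3825 → 0.38
Pr(exercise) under Q = N(d₂) = 0.6480

0.6480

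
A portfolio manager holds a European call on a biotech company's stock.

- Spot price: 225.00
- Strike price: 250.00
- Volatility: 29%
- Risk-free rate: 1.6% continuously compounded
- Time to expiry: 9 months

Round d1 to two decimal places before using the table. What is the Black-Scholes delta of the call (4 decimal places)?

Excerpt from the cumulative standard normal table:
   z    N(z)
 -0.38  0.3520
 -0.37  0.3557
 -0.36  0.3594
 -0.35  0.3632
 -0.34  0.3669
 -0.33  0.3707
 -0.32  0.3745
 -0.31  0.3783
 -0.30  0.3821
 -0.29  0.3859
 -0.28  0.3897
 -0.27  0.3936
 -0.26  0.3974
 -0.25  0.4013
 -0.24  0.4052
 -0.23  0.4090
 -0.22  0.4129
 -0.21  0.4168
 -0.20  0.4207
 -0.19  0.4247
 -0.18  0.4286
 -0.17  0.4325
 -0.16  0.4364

T = 0.75;  σ√T = 0.2511
d₁ = [ln(225/250) + (0.016 + 0.29²/2)·0.75] / 0.2511 = [-0.1054 + 0.0435] / 0.2511 = -0.2462 ⇒ -0.25
N(d₁) = N(-0.25) = 0.4013
Δ_call = N(d₁) = 0.4013

0.4013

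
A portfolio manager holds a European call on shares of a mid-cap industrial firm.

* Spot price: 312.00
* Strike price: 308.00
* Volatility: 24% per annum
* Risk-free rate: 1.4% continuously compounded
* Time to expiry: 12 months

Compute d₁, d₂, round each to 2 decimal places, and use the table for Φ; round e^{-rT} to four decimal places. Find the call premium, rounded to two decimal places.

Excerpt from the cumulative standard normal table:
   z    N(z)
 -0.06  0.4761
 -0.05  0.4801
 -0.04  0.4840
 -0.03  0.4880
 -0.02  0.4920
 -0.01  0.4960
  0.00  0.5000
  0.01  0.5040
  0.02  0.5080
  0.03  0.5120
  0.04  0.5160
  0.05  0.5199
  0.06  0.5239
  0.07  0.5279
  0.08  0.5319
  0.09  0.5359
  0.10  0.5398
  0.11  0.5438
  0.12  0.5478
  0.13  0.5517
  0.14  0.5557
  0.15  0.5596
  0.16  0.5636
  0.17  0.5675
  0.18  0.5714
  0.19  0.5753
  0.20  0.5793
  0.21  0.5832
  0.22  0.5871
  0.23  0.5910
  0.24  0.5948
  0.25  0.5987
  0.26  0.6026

T = 1;  σ√T = 0.2400
d₁ = [ln(312/308) + (0.014 + 0.24²/2)·1] / 0.2400 = [0.0129 + 0.0428] / 0.2400 = 0.2321 which rounds to 0.23
d₂ = d₁ − σ√T = 0.2321 − 0.2400 = -0.0079 which rounds to -0.01
e^(−rT) = e^(−0.014·1) = 0.9861
N(d₁) = N(0.23) = 0.5910;  N(d₂) = N(-0.01) = 0.4960
C = 312·0.5910 − 308·0.9861·0.4960 = 184.3920 − 150.6445 = 33.7475

33.75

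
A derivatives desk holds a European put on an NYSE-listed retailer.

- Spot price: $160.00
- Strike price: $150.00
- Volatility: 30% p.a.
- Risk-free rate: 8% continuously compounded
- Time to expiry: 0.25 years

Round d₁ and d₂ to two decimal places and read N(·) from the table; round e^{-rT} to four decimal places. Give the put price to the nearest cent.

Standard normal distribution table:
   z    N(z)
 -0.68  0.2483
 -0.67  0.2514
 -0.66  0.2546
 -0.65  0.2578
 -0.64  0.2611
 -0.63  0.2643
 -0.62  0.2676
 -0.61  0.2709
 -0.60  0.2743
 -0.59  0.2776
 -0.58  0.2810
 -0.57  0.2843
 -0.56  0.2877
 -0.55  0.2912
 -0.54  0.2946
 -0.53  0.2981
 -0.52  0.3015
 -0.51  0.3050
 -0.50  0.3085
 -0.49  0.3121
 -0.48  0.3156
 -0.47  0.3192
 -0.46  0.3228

T = 0.25;  σ√T = 0.1500
d₁ = [ln(160/150) + (0.08 + 0.3²/2)·0.25] / 0.1500 = [0.0645 + 0.0312] / 0.1500 = 0.6386 which rounds to 0.64
d₂ = d₁ − σ√T = 0.6386 − 0.1500 = 0.4886 which rounds to 0.49
e^(−rT) = e^(−0.08·0.25) = 0.9802
N(−d₂) = N(-0.49) = 0.3121;  N(−d₁) = N(-0.64) = 0.2611
P = 150·0.9802·0.3121 − 160·0.2611 = 45.8881 − 41.7760 = 4.1121

$4.11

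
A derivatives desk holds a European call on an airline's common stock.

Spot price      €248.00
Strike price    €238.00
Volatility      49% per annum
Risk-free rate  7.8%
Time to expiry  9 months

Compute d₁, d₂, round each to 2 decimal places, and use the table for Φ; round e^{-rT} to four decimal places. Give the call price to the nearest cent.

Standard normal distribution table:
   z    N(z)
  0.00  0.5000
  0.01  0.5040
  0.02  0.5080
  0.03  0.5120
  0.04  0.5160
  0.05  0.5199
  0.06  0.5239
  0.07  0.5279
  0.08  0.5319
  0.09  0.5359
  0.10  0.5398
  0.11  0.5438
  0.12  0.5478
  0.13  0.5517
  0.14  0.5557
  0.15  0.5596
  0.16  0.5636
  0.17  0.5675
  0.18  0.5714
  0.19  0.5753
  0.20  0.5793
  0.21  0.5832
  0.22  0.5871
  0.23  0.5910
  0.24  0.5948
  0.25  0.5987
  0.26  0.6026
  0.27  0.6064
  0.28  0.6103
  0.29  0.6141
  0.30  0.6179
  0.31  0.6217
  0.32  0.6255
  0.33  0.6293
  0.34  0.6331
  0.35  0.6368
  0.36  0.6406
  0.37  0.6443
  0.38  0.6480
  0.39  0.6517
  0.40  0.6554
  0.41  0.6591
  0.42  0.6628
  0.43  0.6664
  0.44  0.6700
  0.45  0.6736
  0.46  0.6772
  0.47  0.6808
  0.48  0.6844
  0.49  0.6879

€53.02

T = 0.75;  σ√T = 0.4244
d₁ = [ln(248/238) + (0.078 + 0.49²/2)·0.75] / 0.4244 = [0.0412 + 0.1485] / 0.4244 = 0.4470 ⇒ 0.45
d₂ = d₁ − σ√T = 0.4470 − 0.4244 = 0.0227 ⇒ 0.02
e^(−rT) = e^(−0.078·0.75) = 0.9432
N(d₁) = N(0.45) = 0.6736;  N(d₂) = N(0.02) = 0.5080
C = 248·0.6736 − 238·0.9432·0.5080 = 167.0528 − 114.0367 = 53.0161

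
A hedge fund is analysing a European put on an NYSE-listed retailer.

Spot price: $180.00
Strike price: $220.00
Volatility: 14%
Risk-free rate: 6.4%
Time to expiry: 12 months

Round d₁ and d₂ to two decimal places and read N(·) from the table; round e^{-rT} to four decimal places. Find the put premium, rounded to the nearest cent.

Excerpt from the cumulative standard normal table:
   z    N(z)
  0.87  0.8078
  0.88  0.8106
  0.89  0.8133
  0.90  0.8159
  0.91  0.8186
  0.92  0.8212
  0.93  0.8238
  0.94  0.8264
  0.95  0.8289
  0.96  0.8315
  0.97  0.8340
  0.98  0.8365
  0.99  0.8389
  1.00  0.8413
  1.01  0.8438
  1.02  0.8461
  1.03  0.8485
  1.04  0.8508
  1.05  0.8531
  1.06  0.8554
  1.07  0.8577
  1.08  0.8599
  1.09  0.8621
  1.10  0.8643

σ√T = 0.14·√1 = 0.1400
d₁ = [ln(180/220) + (0.064 + 0.14²/2)·1] / 0.1400 = [-0.2007 + 0.0738] / 0.1400 = -0.9062 which rounds to -0.91
d₂ = d₁ − σ√T = -0.9062 − 0.1400 = -1.0462 which rounds to -1.05
exp(−rT) = exp(−0.064·1) = 0.9380
P = 220·0.9380·N(1.05) − 180·N(0.91) = 220·0.9380·0.8531 − 180·0.8186 = 176.0457 − 147.3480 = 28.6977

$28.70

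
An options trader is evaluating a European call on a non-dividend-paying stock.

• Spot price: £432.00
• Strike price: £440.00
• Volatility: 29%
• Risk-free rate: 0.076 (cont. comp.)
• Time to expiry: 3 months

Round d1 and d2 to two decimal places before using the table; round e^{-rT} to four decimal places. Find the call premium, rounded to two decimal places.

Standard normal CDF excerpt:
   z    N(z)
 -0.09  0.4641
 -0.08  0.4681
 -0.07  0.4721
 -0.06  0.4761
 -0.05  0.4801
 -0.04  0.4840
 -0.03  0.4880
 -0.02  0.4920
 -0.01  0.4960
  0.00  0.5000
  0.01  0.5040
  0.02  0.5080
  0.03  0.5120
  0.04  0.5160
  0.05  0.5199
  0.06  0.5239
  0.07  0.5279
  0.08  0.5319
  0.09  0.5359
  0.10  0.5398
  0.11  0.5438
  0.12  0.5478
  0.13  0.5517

σ√T = 0.29·√0.25 = 0.1450
d₁ = [ln(432/440) + (0.076 + 0.29²/2)·0.25] / 0.1450 = [-0.0183 + 0.0295] / 0.1450 = 0.0770 which rounds to 0.08
d₂ = d₁ − σ√T = 0.0770 − 0.1450 = -0.0680 which rounds to -0.07
e^(−rT) = e^(−0.076·0.25) = 0.9812
N(d₁) = N(0.08) = 0.5319;  N(d₂) = N(-0.07) = 0.4721
C = 432·0.5319 − 440·0.9812·0.4721 = 229.7808 − 203.8188 = 25.9620

£25.96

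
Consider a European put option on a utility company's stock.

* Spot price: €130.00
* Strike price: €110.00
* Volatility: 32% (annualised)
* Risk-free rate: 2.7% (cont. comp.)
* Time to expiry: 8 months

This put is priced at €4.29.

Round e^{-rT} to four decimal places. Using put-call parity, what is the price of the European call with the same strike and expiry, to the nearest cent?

e^(−rT) = e^(−0.027·0.6667) = 0.9822
Put-call parity: C − P = S − K·e^(−rT) = 130 − 110·0.9822 = 130 − 108.0420 = 21.9580
C = P + (C − P) = 4.29 + (21.9580) = 26.2480

€26.25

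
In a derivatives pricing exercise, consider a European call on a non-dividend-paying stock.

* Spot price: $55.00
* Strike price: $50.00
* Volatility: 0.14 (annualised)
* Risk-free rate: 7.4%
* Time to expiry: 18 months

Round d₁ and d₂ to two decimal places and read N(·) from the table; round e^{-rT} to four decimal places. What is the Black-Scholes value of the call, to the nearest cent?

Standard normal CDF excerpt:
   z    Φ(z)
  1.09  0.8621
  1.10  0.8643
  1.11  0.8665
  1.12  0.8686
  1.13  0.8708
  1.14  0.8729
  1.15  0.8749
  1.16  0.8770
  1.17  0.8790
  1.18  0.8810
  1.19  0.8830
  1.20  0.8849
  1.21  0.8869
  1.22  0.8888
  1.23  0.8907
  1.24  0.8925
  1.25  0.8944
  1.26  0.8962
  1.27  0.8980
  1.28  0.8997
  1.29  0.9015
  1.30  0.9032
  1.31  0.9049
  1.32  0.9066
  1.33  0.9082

$10.72

T = 1.5;  σ√T = 0.1715
d₁ = [ln(55/50) + (0.074 + 0.14²/2)·1.5] / 0.1715 = [0.0953 + 0.1257] / 0.1715 = 1.2890 ≈ 1.29
d₂ = d₁ − σ√T = 1.2890 − 0.1715 = 1.1175 ≈ 1.12
exp(−rT) = exp(−0.074·1.5) = 0.8949
C = 55·N(1.29) − 50·0.8949·N(1.12) = 55·0.9015 − 50·0.8949·0.8686 = 49.5825 − 38.8655 = 10.7170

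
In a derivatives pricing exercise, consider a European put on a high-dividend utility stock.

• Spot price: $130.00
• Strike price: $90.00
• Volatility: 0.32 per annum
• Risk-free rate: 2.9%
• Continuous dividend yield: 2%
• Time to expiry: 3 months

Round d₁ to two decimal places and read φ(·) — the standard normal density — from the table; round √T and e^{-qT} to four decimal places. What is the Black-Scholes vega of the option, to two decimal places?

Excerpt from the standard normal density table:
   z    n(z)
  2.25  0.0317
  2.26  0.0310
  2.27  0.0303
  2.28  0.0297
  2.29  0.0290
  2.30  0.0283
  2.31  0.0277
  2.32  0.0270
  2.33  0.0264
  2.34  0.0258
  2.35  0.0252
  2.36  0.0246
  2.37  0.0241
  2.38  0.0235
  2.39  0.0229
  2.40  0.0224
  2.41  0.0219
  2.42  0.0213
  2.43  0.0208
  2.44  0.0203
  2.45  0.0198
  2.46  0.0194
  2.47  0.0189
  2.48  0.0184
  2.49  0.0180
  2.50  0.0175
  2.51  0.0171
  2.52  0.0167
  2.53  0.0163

1.48

σ√T = 0.32·√0.25 = 0.1600
d₁ = [ln(130/90) + (0.029 − 0.02 + ½·0.32²)·0.25] / (σ√T) = (0.3677 + 0.0151) / 0.1600 = 2.3923 ≈ 2.39
√T = √0.25 = 0.5000
φ(d₁) = φ(2.39) = 0.0229
e^(−qT) = e^(−0.02·0.25) = 0.9950
vega = S·e^(−qT)·φ(d₁)·√T = 130·0.9950·0.0229·0.5000 = 1.4811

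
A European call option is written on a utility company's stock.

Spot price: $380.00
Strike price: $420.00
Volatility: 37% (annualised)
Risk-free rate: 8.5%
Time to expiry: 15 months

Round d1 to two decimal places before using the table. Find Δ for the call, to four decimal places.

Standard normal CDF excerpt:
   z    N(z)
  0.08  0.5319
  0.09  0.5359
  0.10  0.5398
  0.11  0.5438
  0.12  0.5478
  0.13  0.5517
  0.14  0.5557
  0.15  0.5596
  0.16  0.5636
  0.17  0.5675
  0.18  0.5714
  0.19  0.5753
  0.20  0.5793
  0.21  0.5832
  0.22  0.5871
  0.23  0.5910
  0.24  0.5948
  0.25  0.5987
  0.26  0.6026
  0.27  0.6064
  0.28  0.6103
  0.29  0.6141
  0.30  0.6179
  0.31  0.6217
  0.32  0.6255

σ√T = 0.37 × 1.1180 = 0.4137
d₁ = [ln(380/420) + (0.085 + 0.37²/2)·1.25] / 0.4137 = [-0.1001 + 0.1918] / 0.4137 = 0.2217 ⇒ 0.22
N(d₁) = N(0.22) = 0.5871
Δ_call = N(d₁) = 0.5871

0.5871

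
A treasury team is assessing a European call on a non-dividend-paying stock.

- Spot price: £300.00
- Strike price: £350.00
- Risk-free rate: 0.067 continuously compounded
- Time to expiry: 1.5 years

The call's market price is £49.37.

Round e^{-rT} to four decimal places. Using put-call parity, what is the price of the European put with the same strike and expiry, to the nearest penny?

£65.91

exp(−rT) = exp(−0.067·1.5) = 0.9044
Put-call parity: C − P = S − K·e^(−rT) = 300 − 350·0.9044 = 300 − 316.5400 = -16.5400
P = C − (C − P) = 49.37 − (-16.5400) = 65.9100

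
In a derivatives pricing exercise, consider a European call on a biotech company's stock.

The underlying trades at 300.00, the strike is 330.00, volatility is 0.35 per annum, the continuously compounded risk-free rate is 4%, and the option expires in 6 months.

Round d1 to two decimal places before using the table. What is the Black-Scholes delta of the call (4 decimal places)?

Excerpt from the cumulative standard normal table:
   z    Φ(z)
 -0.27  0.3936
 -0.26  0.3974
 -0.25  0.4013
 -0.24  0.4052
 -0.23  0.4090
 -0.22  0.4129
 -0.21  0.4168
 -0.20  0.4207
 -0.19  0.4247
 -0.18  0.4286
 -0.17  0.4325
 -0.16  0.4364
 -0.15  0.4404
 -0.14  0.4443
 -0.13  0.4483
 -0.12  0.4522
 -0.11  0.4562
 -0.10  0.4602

T = 0.5;  σ√T = 0.2475
ln(S/K) + (r + σ²/2)T = ln(300/330) + (0.04 + 0.35²/2)·0.5 = -0.0953 + 0.0506 = -0.0447
d₁ = -0.0447 / 0.2475 = -0.1806 → -0.18
N(d₁) = N(-0.18) = 0.4286
Δ_call = N(d₁) = 0.4286

0.4286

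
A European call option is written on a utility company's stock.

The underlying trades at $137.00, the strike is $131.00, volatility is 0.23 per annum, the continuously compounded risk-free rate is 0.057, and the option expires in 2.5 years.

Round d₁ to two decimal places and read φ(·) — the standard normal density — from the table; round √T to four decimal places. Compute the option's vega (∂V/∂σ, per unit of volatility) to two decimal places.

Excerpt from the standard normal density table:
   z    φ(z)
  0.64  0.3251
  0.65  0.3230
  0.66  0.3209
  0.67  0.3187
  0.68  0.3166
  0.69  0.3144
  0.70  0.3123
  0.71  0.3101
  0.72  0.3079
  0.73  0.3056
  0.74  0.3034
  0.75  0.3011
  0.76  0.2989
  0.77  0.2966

T = 2.5;  σ√T = 0.3637
d₁ = [ln(137/131) + (0.057 + ½·0.23²)·2.5] / (σ√T) = (0.0448 + 0.2086) / 0.3637 = 0.6968 ≈ 0.70
√T = √2.5 = 1.5811
φ(d₁) = φ(0.70) = 0.3123
vega = S·φ(d₁)·√T = 137·0.3123·1.5811 = 67.6475

67.65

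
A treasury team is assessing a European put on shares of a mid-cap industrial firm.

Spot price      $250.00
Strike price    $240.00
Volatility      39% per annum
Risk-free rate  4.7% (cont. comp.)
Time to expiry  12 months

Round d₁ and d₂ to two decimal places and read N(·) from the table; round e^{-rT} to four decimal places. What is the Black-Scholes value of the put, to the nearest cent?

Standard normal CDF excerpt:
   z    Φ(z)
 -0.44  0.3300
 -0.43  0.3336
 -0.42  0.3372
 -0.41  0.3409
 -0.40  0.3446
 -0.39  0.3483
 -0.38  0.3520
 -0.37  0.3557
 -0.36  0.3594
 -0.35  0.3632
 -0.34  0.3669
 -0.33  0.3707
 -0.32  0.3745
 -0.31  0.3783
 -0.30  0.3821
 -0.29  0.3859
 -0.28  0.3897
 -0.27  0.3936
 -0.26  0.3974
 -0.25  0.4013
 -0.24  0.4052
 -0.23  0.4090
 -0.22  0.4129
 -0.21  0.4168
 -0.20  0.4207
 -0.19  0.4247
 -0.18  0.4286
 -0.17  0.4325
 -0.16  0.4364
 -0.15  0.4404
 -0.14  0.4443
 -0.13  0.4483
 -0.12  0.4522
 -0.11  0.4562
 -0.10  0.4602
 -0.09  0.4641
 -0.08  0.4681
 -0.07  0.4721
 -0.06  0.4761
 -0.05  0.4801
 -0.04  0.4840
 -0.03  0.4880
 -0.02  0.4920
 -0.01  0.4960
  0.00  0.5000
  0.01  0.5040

σ√T = 0.39 × 1.0000 = 0.3900
d₁ = [ln(250/240) + (0.047 + 0.39²/2)·1] / 0.3900 = [0.0408 + 0.1231] / 0.3900 = 0.4202 ⇒ 0.42
d₂ = d₁ − σ√T = 0.4202 − 0.3900 = 0.0302 ⇒ 0.03
exp(−rT) = exp(−0.047·1) = 0.9541
P = 240·0.9541·N(-0.03) − 250·N(-0.42) = 240·0.9541·0.4880 − 250·0.3372 = 111.7442 − 84.3000 = 27.4442

$27.44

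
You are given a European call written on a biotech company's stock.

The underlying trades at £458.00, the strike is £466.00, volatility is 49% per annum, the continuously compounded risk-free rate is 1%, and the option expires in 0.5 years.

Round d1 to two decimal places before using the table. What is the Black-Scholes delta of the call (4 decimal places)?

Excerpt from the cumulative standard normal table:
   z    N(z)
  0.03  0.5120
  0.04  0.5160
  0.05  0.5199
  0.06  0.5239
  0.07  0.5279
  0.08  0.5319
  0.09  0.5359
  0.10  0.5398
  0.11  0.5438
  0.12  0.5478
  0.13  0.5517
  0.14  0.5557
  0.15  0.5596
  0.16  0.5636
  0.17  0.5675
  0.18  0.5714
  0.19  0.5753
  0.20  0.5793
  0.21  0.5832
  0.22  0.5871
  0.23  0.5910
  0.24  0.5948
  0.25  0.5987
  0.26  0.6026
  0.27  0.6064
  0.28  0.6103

T = 0.5;  σ√T = 0.3465
d₁ = [ln(458/466) + (0.01 + 0.49²/2)·0.5] / 0.3465 = [-0.0173 + 0.0650] / 0.3465 = 0.1377 → 0.14
N(d₁) = N(0.14) = 0.5557
Δ_call = N(d₁) = 0.5557

0.5557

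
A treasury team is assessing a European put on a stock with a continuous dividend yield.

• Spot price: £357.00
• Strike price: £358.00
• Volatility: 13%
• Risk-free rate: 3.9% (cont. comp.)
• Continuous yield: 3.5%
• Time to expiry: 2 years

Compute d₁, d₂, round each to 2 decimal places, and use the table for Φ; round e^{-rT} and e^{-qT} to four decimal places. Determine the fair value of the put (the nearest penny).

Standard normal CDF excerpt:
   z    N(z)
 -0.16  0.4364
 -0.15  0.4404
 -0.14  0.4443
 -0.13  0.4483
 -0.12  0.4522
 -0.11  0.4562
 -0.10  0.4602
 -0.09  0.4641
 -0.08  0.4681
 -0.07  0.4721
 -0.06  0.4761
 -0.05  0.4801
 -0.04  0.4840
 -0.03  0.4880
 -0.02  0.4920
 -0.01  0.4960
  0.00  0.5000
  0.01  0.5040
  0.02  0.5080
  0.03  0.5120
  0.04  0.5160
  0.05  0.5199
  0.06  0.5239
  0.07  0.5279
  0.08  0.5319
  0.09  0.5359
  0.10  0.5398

σ√T = 0.13·√2 = 0.1838
d₁ = [ln(357/358) + (0.039 − 0.035 + ½·0.13²)·2] / (σ√T) = (-0.0028 + 0.0249) / 0.1838 = 0.1202 ⇒ 0.12
d₂ = 0.1202 − 0.1838 = -0.0636 ⇒ -0.06
exp(−qT) = exp(−0.035·2) = 0.9324;  exp(−rT) = exp(−0.039·2) = 0.9250
N(−d₂) = N(0.06) = 0.5239;  N(−d₁) = N(-0.12) = 0.4522
P = 358·0.9250·0.5239 − 357·0.9324·0.4522 = 173.4895 − 150.5224 = 22.9671

£22.97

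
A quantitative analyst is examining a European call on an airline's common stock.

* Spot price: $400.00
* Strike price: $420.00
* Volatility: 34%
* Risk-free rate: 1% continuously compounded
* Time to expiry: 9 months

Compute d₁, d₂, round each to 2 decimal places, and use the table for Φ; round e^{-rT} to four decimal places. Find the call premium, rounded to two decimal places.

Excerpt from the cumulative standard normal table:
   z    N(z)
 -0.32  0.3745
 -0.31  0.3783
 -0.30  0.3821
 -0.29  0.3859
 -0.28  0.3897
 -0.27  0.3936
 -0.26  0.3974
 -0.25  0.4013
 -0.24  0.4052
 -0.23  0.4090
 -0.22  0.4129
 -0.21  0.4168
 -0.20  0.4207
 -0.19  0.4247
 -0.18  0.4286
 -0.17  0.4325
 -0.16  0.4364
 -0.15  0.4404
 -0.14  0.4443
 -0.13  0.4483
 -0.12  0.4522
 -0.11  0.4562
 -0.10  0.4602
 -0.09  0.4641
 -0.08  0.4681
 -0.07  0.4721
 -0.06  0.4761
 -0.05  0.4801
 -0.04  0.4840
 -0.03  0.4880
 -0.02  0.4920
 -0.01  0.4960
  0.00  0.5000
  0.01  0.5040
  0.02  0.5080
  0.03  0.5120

$40.74

σ√T = 0.34·√0.75 = 0.2944
d₁ = [ln(400/420) + (0.01 + ½·0.34²)·0.75] / (σ√T) = (-0.0488 + 0.0509) / 0.2944 = 0.0070 which rounds to 0.01
d₂ = 0.0070 − 0.2944 = -0.2875 which rounds to -0.29
exp(−rT) = exp(−0.01·0.75) = 0.9925
N(d₁) = N(0.01) = 0.5040;  N(d₂) = N(-0.29) = 0.3859
C = 400·0.5040 − 420·0.9925·0.3859 = 201.6000 − 160.8624 = 40.7376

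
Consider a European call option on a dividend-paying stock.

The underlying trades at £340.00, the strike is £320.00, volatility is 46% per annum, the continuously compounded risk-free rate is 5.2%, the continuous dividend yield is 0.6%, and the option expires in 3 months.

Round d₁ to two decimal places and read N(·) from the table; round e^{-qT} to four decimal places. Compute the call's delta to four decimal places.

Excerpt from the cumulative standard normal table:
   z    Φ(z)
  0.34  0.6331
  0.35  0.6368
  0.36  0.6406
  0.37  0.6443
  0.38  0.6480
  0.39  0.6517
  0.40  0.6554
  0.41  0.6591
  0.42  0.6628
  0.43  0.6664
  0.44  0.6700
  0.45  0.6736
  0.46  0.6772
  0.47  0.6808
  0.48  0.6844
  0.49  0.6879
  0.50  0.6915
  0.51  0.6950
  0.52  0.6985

0.6654

T = 0.25;  σ√T = 0.2300
d₁ = [ln(340/320) + (0.052 − 0.006 + 0.46²/2)·0.25] / 0.2300 = [0.0606 + 0.0379] / 0.2300 = 0.4286 ≈ 0.43
N(d₁) = N(0.43) = 0.6664
Δ_call = e^(−qT)·N(d₁) = 0.9985·0.6664 = 0.6654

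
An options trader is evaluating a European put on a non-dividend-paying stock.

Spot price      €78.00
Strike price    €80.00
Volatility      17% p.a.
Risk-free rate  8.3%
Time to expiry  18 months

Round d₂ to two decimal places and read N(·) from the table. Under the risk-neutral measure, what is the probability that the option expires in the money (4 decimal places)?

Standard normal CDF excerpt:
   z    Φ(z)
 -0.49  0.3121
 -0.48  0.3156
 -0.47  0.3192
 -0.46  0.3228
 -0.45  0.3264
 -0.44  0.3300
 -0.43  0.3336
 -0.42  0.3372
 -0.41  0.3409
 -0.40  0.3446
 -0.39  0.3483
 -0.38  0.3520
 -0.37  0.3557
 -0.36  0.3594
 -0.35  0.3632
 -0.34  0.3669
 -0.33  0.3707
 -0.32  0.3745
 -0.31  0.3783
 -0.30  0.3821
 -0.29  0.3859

0.3557

σ√T = 0.17·√1.5 = 0.2082
d₁ = [ln(78/80) + (0.083 + ½·0.17²)·1.5] / (σ√T) = (-0.0253 + 0.1462) / 0.2082 = 0.5805 ⇒ 0.58
d₂ = 0.5805 − 0.2082 = 0.3723 ⇒ 0.37
Risk-neutral Pr[S_T < K] = N(−d₂) = N(-0.37) = 0.3557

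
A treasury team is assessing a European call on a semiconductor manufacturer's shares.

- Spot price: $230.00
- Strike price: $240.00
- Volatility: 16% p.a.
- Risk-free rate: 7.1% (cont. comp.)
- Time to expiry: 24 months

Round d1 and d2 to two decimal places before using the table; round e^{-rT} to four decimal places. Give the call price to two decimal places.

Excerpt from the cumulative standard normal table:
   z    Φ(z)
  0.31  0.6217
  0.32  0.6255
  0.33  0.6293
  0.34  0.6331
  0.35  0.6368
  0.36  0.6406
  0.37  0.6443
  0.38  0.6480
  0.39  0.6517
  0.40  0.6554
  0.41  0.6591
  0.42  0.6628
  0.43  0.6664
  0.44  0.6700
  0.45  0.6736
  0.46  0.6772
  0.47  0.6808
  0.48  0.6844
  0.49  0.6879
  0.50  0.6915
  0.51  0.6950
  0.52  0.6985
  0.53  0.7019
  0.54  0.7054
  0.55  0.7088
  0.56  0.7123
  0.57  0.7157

σ√T = 0.16 × 1.4142 = 0.2263
d₁ = [ln(230/240) + (0.071 + ½·0.16²)·2] / (σ√T) = (-0.0426 + 0.1676) / 0.2263 = 0.5526 → 0.55
d₂ = 0.5526 − 0.2263 = 0.3263 → 0.33
e^(−rT) = e^(−0.071·2) = 0.8676
N(d₁) = N(0.55) = 0.7088;  N(d₂) = N(0.33) = 0.6293
C = 230·0.7088 − 240·0.8676·0.6293 = 163.0240 − 131.0354 = 31.9886

$31.99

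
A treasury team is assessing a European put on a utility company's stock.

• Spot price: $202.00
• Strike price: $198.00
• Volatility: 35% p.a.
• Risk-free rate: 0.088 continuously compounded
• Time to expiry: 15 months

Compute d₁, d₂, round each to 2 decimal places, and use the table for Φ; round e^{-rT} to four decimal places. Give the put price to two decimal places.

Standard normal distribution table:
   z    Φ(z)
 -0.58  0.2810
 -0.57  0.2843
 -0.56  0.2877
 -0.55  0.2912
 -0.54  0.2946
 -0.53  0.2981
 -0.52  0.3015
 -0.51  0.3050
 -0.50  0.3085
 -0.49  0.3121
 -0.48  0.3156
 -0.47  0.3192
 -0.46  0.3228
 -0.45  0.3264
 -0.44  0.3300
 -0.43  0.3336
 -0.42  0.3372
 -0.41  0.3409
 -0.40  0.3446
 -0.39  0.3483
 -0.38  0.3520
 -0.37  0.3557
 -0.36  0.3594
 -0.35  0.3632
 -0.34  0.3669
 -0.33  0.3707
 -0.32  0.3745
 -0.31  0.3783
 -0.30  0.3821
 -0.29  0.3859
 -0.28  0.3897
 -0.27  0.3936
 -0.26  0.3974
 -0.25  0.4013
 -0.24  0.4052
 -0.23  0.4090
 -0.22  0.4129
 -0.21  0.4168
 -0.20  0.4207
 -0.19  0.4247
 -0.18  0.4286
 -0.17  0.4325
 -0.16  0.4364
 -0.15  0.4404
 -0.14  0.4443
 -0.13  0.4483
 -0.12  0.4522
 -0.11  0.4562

$18.59

σ√T = 0.35 × 1.1180 = 0.3913
d₁ = [ln(202/198) + (0.088 + 0.35²/2)·1.25] / 0.3913 = [0.0200 + 0.1866] / 0.3913 = 0.5279 ≈ 0.53
d₂ = d₁ − σ√T = 0.5279 − 0.3913 = 0.1366 ≈ 0.14
e^(−rT) = e^(−0.088·1.25) = 0.8958
N(−d₂) = N(-0.14) = 0.4443;  N(−d₁) = N(-0.53) = 0.2981
P = 198·0.8958·0.4443 − 202·0.2981 = 78.8048 − 60.2162 = 18.5886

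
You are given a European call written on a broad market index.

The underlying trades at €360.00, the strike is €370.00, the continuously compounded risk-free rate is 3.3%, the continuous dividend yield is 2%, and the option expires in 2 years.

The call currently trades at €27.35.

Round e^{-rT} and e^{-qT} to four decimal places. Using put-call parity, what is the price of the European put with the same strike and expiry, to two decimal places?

€27.82

exp(−qT) = exp(−0.02·2) = 0.9608;  exp(−rT) = exp(−0.033·2) = 0.9361
Put-call parity: C − P = S·e^(−qT) − K·e^(−rT) = 360·0.9608 − 370·0.9361 = 345.8880 − 346.3570 = -0.4690
P = C − (C − P) = 27.35 − (-0.4690) = 27.8190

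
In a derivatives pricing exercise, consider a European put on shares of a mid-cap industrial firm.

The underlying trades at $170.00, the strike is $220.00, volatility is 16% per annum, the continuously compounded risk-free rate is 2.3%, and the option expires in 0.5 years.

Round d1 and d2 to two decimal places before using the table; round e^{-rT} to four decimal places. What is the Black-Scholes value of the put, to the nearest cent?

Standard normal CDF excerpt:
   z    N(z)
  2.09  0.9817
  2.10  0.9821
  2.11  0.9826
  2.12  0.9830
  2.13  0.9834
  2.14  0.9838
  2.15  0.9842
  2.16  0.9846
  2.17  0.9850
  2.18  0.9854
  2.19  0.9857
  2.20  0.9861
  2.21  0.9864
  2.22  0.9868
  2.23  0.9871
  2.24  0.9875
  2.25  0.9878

σ√T = 0.16·√0.5 = 0.1131
d₁ = [ln(170/220) + (0.023 + 0.16²/2)·0.5] / 0.1131 = [-0.2578 + 0.0179] / 0.1131 = -2.1207 ⇒ -2.12
d₂ = d₁ − σ√T = -2.1207 − 0.1131 = -2.2338 ⇒ -2.23
e^(−rT) = e^(−0.023·0.5) = 0.9886
N(−d₂) = N(2.23) = 0.9871;  N(−d₁) = N(2.12) = 0.9830
P = 220·0.9886·0.9871 − 170·0.9830 = 214.6864 − 167.1100 = 47.5764

$47.58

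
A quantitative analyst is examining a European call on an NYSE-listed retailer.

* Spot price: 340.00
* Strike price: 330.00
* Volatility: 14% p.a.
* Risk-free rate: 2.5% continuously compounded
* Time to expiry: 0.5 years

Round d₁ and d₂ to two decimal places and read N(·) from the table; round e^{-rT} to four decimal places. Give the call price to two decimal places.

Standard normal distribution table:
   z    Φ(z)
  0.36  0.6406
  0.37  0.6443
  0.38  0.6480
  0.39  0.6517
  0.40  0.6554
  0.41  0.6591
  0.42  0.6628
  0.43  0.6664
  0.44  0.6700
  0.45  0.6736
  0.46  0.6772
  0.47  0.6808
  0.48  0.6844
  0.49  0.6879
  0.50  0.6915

σ√T = 0.14 × 0.7071 = 0.0990
ln(S/K) + (r + σ²/2)T = ln(340/330) + (0.025 + 0.14²/2)·0.5 = 0.0299 + 0.0174 = 0.0473
d₁ = 0.0473 / 0.0990 = 0.4773 ⇒ 0.48
d₂ = d₁ − σ√T = 0.4773 − 0.0990 = 0.3783 ⇒ 0.38
e^(−rT) = e^(−0.025·0.5) = 0.9876
N(d₁) = N(0.48) = 0.6844;  N(d₂) = N(0.38) = 0.6480
C = 340·0.6844 − 330·0.9876·0.6480 = 232.6960 − 211.1884 = 21.5076

21.51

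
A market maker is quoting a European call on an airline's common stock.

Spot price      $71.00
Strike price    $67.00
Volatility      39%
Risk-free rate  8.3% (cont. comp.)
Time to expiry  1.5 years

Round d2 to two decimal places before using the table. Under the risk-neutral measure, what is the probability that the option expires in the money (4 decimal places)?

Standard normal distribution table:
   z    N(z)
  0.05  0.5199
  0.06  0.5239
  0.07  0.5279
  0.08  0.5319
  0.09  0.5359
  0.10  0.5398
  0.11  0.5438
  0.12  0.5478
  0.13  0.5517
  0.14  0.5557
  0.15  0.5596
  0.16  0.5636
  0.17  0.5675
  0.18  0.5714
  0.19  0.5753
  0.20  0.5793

0.5557

σ√T = 0.39·√1.5 = 0.4777
d₁ = [ln(71/67) + (0.083 + 0.39²/2)·1.5] / 0.4777 = [0.0580 + 0.2386] / 0.4777 = 0.6209 ⇒ 0.62
d₂ = d₁ − σ√T = 0.6209 − 0.4777 = 0.1432 ⇒ 0.14
Risk-neutral Pr[S_T > K] = N(d₂) = N(0.14) = 0.5557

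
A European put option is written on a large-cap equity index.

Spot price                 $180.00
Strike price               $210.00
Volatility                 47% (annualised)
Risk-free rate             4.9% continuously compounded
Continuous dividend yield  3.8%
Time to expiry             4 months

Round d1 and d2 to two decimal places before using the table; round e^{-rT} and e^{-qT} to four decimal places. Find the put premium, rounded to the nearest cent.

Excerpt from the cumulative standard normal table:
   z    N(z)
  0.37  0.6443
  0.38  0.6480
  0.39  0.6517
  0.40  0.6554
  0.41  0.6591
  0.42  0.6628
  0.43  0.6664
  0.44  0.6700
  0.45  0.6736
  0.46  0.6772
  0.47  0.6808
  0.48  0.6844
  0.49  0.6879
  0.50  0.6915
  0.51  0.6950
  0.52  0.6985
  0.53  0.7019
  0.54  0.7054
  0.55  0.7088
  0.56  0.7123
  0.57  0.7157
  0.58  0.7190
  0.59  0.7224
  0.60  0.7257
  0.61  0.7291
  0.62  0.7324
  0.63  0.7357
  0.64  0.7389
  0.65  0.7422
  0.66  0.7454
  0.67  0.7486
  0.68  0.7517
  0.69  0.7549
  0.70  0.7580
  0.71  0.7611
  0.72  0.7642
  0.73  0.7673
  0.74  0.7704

$38.16

σ√T = 0.47 × 0.5774 = 0.2714
ln(S/K) + (r − q + σ²/2)T = ln(180/210) + (0.049 − 0.038 + 0.47²/2)·0.3333 = -0.1542 + 0.0405 = -0.1137
d₁ = -0.1137 / 0.2714 = -0.4189 which rounds to -0.42
d₂ = d₁ − σ√T = -0.4189 − 0.2714 = -0.6902 which rounds to -0.69
e^(−qT) = e^(−0.038·0.3333) = 0.9874;  e^(−rT) = e^(−0.049·0.3333) = 0.9838
N(−d₂) = N(0.69) = 0.7549;  N(−d₁) = N(0.42) = 0.6628
P = 210·0.9838·0.7549 − 180·0.9874·0.6628 = 155.9608 − 117.8008 = 38.1601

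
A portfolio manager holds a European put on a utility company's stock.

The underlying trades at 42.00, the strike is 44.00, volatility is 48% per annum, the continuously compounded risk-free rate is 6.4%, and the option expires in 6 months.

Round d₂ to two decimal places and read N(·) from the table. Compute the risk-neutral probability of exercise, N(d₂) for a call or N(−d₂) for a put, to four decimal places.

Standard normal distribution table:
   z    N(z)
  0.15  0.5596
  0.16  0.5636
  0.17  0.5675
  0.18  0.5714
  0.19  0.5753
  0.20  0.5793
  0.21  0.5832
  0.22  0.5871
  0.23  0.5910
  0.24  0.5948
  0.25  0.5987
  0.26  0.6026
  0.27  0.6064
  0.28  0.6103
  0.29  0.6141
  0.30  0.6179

0.5832

T = 0.5;  σ√T = 0.3394
ln(S/K) + (r + σ²/2)T = ln(42/44) + (0.064 + 0.48²/2)·0.5 = -0.0465 + 0.0896 = 0.0431
d₁ = 0.0431 / 0.3394 = 0.1269 which rounds to 0.13
d₂ = d₁ − σ√T = 0.1269 − 0.3394 = -0.2125 which rounds to -0.21
Pr(exercise) under Q = N(−d₂) = N(0.21) = 0.5832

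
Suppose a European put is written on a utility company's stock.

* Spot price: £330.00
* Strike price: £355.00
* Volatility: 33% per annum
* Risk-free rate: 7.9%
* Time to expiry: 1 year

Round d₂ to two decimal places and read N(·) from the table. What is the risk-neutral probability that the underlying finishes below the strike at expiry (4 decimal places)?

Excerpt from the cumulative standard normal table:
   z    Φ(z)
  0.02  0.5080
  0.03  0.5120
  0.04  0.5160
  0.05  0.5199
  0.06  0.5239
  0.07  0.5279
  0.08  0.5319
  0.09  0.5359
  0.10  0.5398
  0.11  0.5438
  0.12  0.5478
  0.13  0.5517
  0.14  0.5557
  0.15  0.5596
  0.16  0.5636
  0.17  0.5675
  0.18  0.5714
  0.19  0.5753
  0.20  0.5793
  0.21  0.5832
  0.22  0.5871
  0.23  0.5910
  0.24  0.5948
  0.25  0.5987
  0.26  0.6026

σ√T = 0.33·√1 = 0.3300
d₁ = [ln(330/355) + (0.079 + 0.33²/2)·1] / 0.3300 = [-0.0730 + 0.1335] / 0.3300 = 0.1831 → 0.18
d₂ = d₁ − σ√T = 0.1831 − 0.3300 = -0.1469 → -0.15
Risk-neutral Pr[S_T < K] = N(−d₂) = N(0.15) = 0.5596

0.5596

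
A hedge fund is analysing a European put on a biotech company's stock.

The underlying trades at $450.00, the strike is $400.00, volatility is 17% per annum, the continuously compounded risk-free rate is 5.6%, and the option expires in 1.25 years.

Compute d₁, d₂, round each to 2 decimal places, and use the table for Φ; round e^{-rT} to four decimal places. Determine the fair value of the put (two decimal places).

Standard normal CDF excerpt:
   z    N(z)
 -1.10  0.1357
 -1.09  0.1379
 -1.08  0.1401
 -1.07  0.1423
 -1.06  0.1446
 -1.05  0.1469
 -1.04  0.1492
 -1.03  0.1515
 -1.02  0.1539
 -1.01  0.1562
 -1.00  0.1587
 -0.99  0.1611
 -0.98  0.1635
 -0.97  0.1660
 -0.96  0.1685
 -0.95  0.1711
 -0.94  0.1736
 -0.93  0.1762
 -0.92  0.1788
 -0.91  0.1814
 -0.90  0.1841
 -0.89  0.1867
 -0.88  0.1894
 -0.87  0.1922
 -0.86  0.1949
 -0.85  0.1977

$6.59

T = 1.25;  σ√T = 0.1901
d₁ = [ln(450/400) + (0.056 + ½·0.17²)·1.25] / (σ√T) = (0.1178 + 0.0881) / 0.1901 = 1.0830 ≈ 1.08
d₂ = 1.0830 − 0.1901 = 0.8930 ≈ 0.89
exp(−rT) = exp(−0.056·1.25) = 0.9324
N(−d₂) = N(-0.89) = 0.1867;  N(−d₁) = N(-1.08) = 0.1401
P = 400·0.9324·0.1867 − 450·0.1401 = 69.6316 − 63.0450 = 6.5866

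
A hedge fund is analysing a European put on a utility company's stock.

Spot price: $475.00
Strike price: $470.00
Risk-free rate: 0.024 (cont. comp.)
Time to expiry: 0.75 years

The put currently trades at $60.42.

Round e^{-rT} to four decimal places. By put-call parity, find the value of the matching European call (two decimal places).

e^(−rT) = e^(−0.024·0.75) = 0.9822
Put-call parity: C − P = S − K·e^(−rT) = 475 − 470·0.9822 = 475 − 461.6340 = 13.3660
C = P + (C − P) = 60.42 + (13.3660) = 73.7860

$73.79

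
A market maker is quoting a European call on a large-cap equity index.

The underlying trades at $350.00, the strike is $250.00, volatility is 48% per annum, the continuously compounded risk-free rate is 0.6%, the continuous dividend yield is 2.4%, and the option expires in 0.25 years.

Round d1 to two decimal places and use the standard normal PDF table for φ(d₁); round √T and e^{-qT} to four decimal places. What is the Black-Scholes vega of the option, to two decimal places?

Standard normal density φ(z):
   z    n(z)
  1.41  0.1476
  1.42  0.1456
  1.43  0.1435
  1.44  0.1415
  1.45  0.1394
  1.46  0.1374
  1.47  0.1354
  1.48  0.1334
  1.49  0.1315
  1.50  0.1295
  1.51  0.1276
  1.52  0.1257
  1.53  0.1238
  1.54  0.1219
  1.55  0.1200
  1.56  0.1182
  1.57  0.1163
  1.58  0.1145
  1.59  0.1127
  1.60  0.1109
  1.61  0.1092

σ√T = 0.48 × 0.5000 = 0.2400
ln(S/K) + (r − q + σ²/2)T = ln(350/250) + (0.006 − 0.024 + 0.48²/2)·0.25 = 0.3365 + 0.0243 = 0.3608
d₁ = 0.3608 / 0.2400 = 1.5032 ≈ 1.50
√T = √0.25 = 0.5000
φ(d₁) = φ(1.50) = 0.1295
exp(−qT) = exp(−0.024·0.25) = 0.9940
vega = S·exp(−qT)·φ(d₁)·√T = 350·0.9940·0.1295·0.5000 = 22.5265

22.53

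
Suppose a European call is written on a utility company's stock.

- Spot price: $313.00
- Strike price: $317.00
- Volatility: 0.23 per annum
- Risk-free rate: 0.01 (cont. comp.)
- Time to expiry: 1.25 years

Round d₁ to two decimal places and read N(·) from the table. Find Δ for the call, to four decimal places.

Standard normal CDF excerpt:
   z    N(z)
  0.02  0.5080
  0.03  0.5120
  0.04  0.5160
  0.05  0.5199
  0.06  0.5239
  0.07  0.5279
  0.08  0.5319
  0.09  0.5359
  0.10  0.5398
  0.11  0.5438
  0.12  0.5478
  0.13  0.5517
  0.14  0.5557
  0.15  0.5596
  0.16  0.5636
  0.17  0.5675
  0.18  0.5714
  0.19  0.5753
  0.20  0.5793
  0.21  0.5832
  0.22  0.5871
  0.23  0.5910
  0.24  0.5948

σ√T = 0.23·√1.25 = 0.2571
d₁ = [ln(313/317) + (0.01 + 0.23²/2)·1.25] / 0.2571 = [-0.0127 + 0.0456] / 0.2571 = 0.1278 ≈ 0.13
N(d₁) = N(0.13) = 0.5517
Δ_call = N(d₁) = 0.5517

0.5517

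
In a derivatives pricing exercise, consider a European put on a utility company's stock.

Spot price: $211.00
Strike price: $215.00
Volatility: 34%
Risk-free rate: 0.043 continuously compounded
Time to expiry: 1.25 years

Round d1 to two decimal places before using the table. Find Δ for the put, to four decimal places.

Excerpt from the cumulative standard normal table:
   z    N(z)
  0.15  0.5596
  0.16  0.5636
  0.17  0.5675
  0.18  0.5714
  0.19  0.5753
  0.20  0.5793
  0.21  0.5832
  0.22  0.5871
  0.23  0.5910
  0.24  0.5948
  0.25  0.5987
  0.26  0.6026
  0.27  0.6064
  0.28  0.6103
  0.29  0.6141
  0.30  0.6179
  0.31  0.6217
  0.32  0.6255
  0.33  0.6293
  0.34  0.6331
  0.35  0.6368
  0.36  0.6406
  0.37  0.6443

-0.3897

σ√T = 0.34·√1.25 = 0.3801
ln(S/K) + (r + σ²/2)T = ln(211/215) + (0.043 + 0.34²/2)·1.25 = -0.0188 + 0.1260 = 0.1072
d₁ = 0.1072 / 0.3801 = 0.2821 ⇒ 0.28
N(d₁) = N(0.28) = 0.6103
Δ_put = N(d₁) − 1 = 0.6103 − 1 = -0.3897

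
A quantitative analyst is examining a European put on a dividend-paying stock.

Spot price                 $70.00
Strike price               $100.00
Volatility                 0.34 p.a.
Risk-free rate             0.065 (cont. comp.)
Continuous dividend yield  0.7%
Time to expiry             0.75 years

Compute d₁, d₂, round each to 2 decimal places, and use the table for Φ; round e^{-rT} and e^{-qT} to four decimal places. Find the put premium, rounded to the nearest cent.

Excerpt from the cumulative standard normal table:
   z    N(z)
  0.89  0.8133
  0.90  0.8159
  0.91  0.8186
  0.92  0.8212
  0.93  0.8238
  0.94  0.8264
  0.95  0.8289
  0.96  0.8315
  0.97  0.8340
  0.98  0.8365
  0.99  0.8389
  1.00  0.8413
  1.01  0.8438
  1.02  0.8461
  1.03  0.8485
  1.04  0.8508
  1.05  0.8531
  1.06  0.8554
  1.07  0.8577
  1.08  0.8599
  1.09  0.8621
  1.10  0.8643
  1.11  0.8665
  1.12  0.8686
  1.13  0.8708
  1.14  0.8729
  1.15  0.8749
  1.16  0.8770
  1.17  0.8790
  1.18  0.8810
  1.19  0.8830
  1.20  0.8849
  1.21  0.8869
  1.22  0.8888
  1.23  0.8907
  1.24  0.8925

σ√T = 0.34 × 0.8660 = 0.2944
d₁ = [ln(70/100) + (0.065 − 0.007 + ½·0.34²)·0.75] / (σ√T) = (-0.3567 + 0.0869) / 0.2944 = -0.9164 which rounds to -0.92
d₂ = -0.9164 − 0.2944 = -1.2108 which rounds to -1.21
e^(−qT) = e^(−0.007·0.75) = 0.9948;  e^(−rT) = e^(−0.065·0.75) = 0.9524
N(−d₂) = N(1.21) = 0.8869;  N(−d₁) = N(0.92) = 0.8212
P = 100·0.9524·0.8869 − 70·0.9948·0.8212 = 84.4684 − 57.1851 = 27.2833

$27.28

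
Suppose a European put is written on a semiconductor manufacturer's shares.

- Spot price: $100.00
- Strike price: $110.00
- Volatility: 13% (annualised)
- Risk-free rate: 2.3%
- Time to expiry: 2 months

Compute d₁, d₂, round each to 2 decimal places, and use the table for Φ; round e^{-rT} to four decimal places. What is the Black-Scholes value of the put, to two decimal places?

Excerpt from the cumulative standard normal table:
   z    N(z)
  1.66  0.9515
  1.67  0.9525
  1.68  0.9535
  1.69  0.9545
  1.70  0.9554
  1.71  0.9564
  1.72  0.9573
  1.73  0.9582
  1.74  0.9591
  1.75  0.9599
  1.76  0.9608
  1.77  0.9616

σ√T = 0.13·√0.1667 = 0.0531
d₁ = [ln(100/110) + (0.023 + ½·0.13²)·0.1667] / (σ√T) = (-0.0953 + 0.0052) / 0.0531 = -1.6971 ⇒ -1.70
d₂ = -1.6971 − 0.0531 = -1.7502 ⇒ -1.75
exp(−rT) = exp(−0.023·0.1667) = 0.9962
N(−d₂) = N(1.75) = 0.9599;  N(−d₁) = N(1.70) = 0.9554
P = 110·0.9962·0.9599 − 100·0.9554 = 105.1878 − 95.5400 = 9.6478

$9.65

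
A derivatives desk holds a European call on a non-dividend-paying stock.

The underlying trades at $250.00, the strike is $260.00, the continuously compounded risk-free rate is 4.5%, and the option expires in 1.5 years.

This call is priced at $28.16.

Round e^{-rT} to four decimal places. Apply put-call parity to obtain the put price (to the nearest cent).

exp(−rT) = exp(−0.045·1.5) = 0.9347
Put-call parity: C − P = S − K·e^(−rT) = 250 − 260·0.9347 = 250 − 243.0220 = 6.9780
P = C − (C − P) = 28.16 − (6.9780) = 21.1820

$21.18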